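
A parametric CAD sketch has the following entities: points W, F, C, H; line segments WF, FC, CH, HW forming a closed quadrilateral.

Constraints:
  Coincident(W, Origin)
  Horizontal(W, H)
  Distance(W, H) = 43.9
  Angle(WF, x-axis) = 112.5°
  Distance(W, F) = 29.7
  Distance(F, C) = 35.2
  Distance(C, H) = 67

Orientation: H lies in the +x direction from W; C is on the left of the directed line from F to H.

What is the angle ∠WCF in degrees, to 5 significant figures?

25.542°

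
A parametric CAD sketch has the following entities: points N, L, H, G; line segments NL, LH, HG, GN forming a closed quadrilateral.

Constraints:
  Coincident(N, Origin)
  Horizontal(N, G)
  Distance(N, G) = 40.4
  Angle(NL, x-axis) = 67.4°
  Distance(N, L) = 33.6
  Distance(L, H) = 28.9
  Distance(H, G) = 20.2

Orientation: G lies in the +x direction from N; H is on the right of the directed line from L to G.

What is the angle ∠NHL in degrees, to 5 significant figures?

83.570°

N is at the origin; N and G share the same y with |NG| = 40.4 and G in +x, so G = (40.4, 0). NL runs at 67.4° with |NL| = 33.6, so L = (12.912, 31.020). H is determined by |LH| = 28.9 and |HG| = 20.2 together: it lies at the intersection of circle(L, 28.9) and circle(G, 20.2). With |LG| = 41.446, the foot of the radical line on LG is 25.876 from L and the perpendicular offset is √(28.9² − 25.876²) = 12.869. Taking the right-of-LG solution: H = (20.442, 3.1180).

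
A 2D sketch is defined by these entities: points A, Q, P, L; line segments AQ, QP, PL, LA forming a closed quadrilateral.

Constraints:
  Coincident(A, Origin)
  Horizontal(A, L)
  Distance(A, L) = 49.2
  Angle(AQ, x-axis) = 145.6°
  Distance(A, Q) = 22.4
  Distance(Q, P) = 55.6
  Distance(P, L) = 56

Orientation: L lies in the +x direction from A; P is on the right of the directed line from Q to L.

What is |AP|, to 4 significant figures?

37.43

Checks: |QP| = 55.60 ✓; |PL| = 56.00 ✓.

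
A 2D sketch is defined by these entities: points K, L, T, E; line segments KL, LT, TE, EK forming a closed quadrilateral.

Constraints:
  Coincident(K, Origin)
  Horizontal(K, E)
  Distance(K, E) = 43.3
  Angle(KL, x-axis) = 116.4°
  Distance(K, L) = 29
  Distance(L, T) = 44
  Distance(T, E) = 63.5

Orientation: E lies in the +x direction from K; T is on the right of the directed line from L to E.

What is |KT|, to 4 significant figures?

25.05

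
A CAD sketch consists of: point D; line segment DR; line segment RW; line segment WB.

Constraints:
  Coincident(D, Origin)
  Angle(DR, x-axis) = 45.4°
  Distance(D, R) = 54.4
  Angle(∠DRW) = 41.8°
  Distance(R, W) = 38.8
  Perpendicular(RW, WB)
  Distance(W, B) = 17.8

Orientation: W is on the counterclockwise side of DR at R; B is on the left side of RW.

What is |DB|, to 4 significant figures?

18.54

D is at the origin; DR runs at 45.4° with length 54.4, so R = 54.4·(cos 45.4°, sin 45.4°) = (38.20, 38.73). ∠DRW = 41.8°, so RW runs at 45.4° + (180° − 41.8°) = 183.6° from the x-axis; with |RW| = 38.8, W = R + 38.8·(cos 183.6°, sin 183.6°) = (-0.5263, 36.30). RW ⟂ WB; with |WB| = 17.8 on the left of RW, B = W + 17.8·(0.06279, -0.9980) = (0.5914, 18.53). Then |DB| = |B − D| = 18.54.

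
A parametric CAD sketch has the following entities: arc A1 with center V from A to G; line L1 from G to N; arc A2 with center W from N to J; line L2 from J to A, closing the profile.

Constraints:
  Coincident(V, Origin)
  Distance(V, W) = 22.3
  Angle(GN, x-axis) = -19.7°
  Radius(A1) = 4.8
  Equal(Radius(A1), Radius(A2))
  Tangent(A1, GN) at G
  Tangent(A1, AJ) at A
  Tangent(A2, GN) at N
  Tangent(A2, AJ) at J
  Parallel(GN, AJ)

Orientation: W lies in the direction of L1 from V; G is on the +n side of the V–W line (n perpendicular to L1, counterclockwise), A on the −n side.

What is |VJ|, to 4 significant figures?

22.81

Tangency of A1 to both parallel lines with radius 4.8 puts G and A at V ± 4.8·n: G = (1.618, 4.519), A = (-1.618, -4.519). Equal radii place N and J the same way about W: N = W + 4.8·n = (22.61, -2.998), J = W − 4.8·n = (19.38, -12.04). Then |VJ| = |J − V| = 22.81.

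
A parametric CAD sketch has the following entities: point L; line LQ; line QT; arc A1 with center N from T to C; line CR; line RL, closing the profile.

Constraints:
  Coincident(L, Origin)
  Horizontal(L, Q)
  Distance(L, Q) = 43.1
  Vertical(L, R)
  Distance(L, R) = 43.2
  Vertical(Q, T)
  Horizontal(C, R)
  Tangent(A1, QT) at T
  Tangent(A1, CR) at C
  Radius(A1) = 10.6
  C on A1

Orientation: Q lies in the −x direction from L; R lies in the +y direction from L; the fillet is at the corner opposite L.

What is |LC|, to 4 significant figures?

54.06

L is at the origin; L and Q share the same y with |LQ| = 43.1 and Q on the −x side, so Q = (-43.10, 0.000). L and R share the same x with |LR| = 43.2 and R on the +y side, so R = (0.000, 43.20). The virtual corner opposite L is at (-43.10, 43.20). The tangent condition forces NT to be normal to QT and A1 meets CR tangentially, so NC is at right angles to CR, with radius 10.6, so the center N sits 10.6 in from both sides at N = (-32.50, 32.60). That places the tangent points at T = (-43.10, 32.60) on QT and C = (-32.50, 43.20) on CR. Then |LC| = |C − L| = 54.06.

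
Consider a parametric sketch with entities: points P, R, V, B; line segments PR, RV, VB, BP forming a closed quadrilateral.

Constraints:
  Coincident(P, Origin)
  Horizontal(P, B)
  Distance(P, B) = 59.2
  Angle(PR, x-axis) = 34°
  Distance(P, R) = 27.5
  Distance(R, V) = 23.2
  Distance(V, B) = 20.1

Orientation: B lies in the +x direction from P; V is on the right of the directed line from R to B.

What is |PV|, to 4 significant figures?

39.15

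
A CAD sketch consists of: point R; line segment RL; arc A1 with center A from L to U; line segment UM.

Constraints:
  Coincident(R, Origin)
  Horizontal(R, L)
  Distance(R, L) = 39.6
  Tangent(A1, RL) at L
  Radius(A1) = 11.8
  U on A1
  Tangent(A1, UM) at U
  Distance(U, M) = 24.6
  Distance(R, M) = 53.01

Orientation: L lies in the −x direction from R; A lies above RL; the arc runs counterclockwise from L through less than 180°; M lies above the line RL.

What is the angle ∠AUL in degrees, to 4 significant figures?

35.91°

R is at the origin; R and L share the same y with |RL| = 39.6 and L on the −x side, so L = (-39.60, 0.000). The tangent condition forces AL to be normal to RL, so A = L + (0, 11.8) = (-39.60, 11.80). Since AU ⟂ UM (tangency), |AM| = √(11.8² + 24.6²) = 27.28 regardless of where U sits on A1. So M lies on both circle(R, 53.01) and circle(A, 27.28); the above-RL intersection is M = (-36.06, 38.85). U is the foot of the tangent from M: U = (-28.39, 15.48).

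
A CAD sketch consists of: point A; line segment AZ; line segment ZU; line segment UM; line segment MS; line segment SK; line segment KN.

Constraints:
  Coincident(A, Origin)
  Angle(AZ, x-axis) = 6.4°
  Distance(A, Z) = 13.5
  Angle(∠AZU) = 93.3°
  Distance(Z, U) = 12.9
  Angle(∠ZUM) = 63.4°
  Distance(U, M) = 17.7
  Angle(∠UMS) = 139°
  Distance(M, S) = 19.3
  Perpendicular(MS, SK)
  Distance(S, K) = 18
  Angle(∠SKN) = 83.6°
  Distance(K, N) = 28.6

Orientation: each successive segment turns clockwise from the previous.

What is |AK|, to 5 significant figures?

20.181

A is at the origin; AZ runs at 6.4° with length 13.5, so Z = (13.416, 1.5048). ∠AZU = 93.3° gives ZU at -80.300° from the x-axis; with |ZU| = 12.9, U = (15.589, -11.211). ∠ZUM = 63.4° gives UM at 163.10° from the x-axis; with |UM| = 17.7, M = (-1.3462, -6.0653). ∠UMS = 139.0° gives MS at 122.10° from the x-axis; with |MS| = 19.3, S = (-11.602, 10.284). MS is perpendicular to SK, so SK runs at 32.100°; with |SK| = 18.0, K = (3.6460, 19.849). Then |AK| = |K − A| = 20.181.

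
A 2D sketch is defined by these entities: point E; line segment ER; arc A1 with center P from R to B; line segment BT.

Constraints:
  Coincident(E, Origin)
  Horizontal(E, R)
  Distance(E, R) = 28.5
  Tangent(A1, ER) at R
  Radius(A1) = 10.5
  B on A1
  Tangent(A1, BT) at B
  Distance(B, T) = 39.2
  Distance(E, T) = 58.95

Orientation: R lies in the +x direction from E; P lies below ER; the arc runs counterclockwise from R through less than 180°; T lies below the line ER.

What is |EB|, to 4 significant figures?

22.81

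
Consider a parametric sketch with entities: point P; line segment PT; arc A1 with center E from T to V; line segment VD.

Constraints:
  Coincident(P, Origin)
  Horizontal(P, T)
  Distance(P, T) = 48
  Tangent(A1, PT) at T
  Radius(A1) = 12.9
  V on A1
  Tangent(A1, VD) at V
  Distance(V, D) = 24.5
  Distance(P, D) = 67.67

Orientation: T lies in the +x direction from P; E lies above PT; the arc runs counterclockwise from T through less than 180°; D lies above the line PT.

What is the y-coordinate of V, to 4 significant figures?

15.94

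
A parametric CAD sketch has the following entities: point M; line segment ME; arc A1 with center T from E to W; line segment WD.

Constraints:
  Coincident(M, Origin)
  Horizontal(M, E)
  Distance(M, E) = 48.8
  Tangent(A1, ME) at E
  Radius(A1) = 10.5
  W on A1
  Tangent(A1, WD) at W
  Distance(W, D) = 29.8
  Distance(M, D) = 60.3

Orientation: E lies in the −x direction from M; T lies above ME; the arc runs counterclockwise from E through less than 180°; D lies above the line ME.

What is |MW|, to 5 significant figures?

40.379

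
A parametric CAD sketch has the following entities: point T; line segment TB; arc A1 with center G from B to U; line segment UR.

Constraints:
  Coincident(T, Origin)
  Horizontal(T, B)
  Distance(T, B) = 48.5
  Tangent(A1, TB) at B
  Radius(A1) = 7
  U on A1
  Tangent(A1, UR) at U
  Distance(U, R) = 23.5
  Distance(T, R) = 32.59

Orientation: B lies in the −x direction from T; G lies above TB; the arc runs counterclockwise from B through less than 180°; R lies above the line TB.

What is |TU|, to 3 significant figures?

43.6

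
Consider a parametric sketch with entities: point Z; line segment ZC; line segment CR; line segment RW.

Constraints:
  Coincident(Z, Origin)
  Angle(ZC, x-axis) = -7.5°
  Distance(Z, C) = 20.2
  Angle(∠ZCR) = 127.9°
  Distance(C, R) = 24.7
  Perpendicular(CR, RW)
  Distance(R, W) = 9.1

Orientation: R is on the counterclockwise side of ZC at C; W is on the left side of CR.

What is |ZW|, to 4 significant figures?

37.73

∠ZCR = 127.9°, so CR runs at -7.5° + (180° − 127.9°) = 44.60° from the x-axis; with |CR| = 24.7, R = C + 24.7·(cos 44.60°, sin 44.60°) = (37.61, 14.71). CR ⟂ RW; with |RW| = 9.1 on the left of CR, W = R + 9.1·(-0.7022, 0.7120) = (31.22, 21.19). Then |ZW| = |W − Z| = 37.73.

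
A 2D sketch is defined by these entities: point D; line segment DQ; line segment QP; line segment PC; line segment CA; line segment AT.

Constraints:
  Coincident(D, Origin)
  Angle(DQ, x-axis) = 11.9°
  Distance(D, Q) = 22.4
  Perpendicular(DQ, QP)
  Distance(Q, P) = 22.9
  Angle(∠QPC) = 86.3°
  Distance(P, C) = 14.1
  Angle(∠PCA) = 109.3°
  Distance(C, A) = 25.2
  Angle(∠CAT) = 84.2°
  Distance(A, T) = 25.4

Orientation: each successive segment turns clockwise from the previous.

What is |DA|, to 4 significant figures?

2.760

D is at the origin; DQ runs at 11.9° with length 22.4, so Q = (21.92, 4.619). The perpendicularity gives QP at right angles to DQ, so QP runs at -78.10°; with |QP| = 22.9, P = (26.64, -17.79). ∠QPC = 86.3° gives PC at -171.8° from the x-axis; with |PC| = 14.1, C = (12.68, -19.80). ∠PCA = 109.3° gives CA at 117.5° from the x-axis; with |CA| = 25.2, A = (1.049, 2.553). Then |DA| = |A − D| = 2.760.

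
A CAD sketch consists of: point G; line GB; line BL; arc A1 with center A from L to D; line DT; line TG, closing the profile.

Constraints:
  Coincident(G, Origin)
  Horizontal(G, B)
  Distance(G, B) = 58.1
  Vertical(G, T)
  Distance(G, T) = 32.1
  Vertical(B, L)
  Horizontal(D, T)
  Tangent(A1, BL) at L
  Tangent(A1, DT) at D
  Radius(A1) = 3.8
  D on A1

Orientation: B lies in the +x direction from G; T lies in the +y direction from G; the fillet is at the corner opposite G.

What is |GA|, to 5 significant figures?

61.232

G and T share the same x with |GT| = 32.1 and T on the +y side, so T = (0.0000, 32.100). The virtual corner opposite G is at (58.100, 32.100). Since A1 is tangent to BL there, AL ⟂ BL and tangency of A1 to DT means the radius AD is perpendicular to DT, with radius 3.8, so the center A sits 3.8 in from both sides at A = (54.300, 28.300). Then |GA| = |A − G| = 61.232.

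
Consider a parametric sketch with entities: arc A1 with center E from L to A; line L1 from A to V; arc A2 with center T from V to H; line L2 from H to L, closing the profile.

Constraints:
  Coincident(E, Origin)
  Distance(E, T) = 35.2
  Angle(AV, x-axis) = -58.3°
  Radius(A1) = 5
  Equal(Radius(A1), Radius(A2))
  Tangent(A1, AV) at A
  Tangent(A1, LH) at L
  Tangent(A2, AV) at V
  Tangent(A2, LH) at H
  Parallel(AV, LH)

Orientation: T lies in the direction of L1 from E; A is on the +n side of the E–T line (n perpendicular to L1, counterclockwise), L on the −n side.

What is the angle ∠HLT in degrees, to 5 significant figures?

8.0845°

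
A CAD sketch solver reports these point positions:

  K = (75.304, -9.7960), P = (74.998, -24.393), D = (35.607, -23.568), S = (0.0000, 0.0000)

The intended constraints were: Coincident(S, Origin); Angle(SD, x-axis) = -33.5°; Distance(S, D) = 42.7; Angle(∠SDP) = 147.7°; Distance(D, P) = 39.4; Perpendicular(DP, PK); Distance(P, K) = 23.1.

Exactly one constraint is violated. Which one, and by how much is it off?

Distance(P, K) = 23.1 — off by 8.50.

S = (0.00, 0.00) ✓; SD at -33.50° ✓; |SD| = 42.70 ✓; ∠SDP = 147.7° ✓; |DP| = 39.40 ✓; ∠(DP, PK) = 90.00° ✓; |PK| = 14.60 ✗.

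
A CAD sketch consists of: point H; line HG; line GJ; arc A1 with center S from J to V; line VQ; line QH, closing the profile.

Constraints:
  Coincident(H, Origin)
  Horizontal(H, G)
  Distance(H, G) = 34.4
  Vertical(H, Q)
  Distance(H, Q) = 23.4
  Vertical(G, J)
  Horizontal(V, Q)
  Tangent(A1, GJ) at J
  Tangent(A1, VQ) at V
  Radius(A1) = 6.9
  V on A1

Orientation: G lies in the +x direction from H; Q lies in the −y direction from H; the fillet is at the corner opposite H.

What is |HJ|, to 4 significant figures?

38.15

H is at the origin; H and G share the same y with |HG| = 34.4 and G on the +x side, so G = (34.40, 0.000). H and Q share the same x with |HQ| = 23.4 and Q on the −y side, so Q = (0.000, -23.40). The virtual corner opposite H is at (34.40, -23.40). Tangency of A1 to GJ means the radius SJ is perpendicular to GJ and A1 meets VQ tangentially, so SV is at right angles to VQ, with radius 6.9, so the center S sits 6.9 in from both sides at S = (27.50, -16.50). That places the tangent points at J = (34.40, -16.50) on GJ and V = (27.50, -23.40) on VQ. Then |HJ| = |J − H| = 38.15.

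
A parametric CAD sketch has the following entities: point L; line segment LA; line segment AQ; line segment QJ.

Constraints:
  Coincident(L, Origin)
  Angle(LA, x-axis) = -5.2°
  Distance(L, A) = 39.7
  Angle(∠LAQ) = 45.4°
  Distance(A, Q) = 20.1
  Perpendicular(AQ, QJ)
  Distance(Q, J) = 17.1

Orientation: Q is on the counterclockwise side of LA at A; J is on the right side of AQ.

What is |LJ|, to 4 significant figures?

46.03

L is at the origin; LA runs at -5.2° with length 39.7, so A = 39.7·(cos -5.2°, sin -5.2°) = (39.54, -3.598). ∠LAQ = 45.4°, so AQ runs at -5.2° + (180° − 45.4°) = 129.4° from the x-axis; with |AQ| = 20.1, Q = A + 20.1·(cos 129.4°, sin 129.4°) = (26.78, 11.93). AQ ⟂ QJ; with |QJ| = 17.1 on the right of AQ, J = Q + 17.1·(0.7727, 0.6347) = (39.99, 22.79). Then |LJ| = |J − L| = 46.03.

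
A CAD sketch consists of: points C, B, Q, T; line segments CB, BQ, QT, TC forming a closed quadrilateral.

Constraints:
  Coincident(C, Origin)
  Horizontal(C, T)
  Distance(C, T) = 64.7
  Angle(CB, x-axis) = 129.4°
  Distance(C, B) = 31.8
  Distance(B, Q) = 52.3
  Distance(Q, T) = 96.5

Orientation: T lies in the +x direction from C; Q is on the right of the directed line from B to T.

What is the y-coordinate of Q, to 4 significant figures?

-27.15

Checks: |BQ| = 52.30 ✓; |QT| = 96.50 ✓.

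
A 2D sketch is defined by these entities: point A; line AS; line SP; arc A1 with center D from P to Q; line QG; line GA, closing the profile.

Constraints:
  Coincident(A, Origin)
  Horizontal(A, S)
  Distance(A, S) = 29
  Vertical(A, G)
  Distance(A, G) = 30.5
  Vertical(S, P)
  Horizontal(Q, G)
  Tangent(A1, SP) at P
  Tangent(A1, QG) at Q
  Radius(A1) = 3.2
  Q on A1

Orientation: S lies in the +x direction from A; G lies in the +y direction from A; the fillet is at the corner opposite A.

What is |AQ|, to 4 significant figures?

39.95

A is at the origin; A and S share the same y with |AS| = 29.0 and S on the +x side, so S = (29.00, 0.000). A and G share the same x with |AG| = 30.5 and G on the +y side, so G = (0.000, 30.50). The virtual corner opposite A is at (29.00, 30.50). Since A1 is tangent to SP there, DP ⟂ SP and the tangent condition forces DQ to be normal to QG, with radius 3.2, so the center D sits 3.2 in from both sides at D = (25.80, 27.30). That places the tangent points at P = (29.00, 27.30) on SP and Q = (25.80, 30.50) on QG. Then |AQ| = |Q − A| = 39.95.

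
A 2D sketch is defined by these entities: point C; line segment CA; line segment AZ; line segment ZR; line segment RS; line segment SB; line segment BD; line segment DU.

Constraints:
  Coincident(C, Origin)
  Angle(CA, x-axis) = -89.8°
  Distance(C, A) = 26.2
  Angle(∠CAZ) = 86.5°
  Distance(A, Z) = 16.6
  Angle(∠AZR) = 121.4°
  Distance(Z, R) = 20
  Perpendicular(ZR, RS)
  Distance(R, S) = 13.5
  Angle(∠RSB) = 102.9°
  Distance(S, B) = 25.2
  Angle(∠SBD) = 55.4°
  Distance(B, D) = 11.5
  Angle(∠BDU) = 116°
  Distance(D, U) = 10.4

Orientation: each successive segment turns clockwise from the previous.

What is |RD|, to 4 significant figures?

22.00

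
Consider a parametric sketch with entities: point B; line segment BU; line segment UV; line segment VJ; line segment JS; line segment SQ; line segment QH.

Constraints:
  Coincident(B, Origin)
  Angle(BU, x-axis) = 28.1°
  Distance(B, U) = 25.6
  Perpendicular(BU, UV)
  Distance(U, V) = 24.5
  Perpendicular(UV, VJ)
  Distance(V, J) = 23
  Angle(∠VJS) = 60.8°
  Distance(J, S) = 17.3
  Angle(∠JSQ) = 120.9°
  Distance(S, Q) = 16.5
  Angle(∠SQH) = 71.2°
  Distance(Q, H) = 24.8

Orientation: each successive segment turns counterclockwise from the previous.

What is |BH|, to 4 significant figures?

38.38

B is at the origin; BU runs at 28.1° with length 25.6, so U = (22.58, 12.06). BU is perpendicular to UV, so UV runs at 118.1°; with |UV| = 24.5, V = (11.04, 33.67). The perpendicularity gives VJ at right angles to UV, so VJ runs at -151.9°; with |VJ| = 23.0, J = (-9.246, 22.84). ∠VJS = 60.8° gives JS at -32.70° from the x-axis; with |JS| = 17.3, S = (5.312, 13.49). ∠JSQ = 120.9° gives SQ at 26.40° from the x-axis; with |SQ| = 16.5, Q = (20.09, 20.83). ∠SQH = 71.2° gives QH at 135.2° from the x-axis; with |QH| = 24.8, H = (2.494, 38.30). Then |BH| = |H − B| = 38.38.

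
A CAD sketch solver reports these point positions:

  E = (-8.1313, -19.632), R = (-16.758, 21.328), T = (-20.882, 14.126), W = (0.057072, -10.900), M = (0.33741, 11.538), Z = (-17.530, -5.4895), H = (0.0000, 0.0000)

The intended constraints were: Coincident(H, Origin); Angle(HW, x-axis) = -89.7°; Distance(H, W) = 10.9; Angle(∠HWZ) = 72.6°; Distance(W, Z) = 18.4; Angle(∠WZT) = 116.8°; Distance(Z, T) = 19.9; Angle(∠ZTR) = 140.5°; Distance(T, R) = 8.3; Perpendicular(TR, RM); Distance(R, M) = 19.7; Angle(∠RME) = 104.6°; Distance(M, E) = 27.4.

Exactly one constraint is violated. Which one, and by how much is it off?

Distance(M, E) = 27.4 — off by 4.90.

H = (0.00, 0.00) ✓; HW at -89.70° ✓; |HW| = 10.90 ✓; ∠HWZ = 72.60° ✓; |WZ| = 18.40 ✓; ∠WZT = 116.8° ✓; |ZT| = 19.90 ✓; ∠ZTR = 140.5° ✓; |TR| = 8.299 ✓; ∠(TR, RM) = 90.00° ✓; |RM| = 19.70 ✓; ∠RME = 104.6° ✓; |ME| = 32.30 ✗.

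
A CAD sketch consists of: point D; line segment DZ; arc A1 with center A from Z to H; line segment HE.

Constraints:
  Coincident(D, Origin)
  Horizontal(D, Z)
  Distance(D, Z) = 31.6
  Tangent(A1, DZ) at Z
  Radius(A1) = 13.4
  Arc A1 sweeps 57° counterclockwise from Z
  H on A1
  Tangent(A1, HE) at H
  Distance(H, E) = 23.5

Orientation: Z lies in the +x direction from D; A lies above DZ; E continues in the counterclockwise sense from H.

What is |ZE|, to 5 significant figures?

35.270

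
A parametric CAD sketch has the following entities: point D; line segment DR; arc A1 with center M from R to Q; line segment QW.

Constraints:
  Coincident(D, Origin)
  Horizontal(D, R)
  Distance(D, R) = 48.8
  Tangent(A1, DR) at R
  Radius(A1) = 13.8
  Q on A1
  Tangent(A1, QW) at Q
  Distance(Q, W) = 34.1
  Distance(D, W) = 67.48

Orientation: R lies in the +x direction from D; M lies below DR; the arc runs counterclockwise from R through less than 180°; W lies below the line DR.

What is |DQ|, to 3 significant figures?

39.6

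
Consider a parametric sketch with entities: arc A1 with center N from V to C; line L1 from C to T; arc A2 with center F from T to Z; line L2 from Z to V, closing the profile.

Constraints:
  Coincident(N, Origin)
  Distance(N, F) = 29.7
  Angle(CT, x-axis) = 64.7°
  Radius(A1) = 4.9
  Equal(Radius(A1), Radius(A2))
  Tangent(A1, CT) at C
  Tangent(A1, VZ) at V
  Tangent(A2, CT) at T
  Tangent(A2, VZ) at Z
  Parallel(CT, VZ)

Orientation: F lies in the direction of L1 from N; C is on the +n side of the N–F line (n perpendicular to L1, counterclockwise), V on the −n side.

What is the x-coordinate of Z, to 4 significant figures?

17.12

The slot axis is L1's direction at 64.7°, so u = (cos 64.7°, sin 64.7°) = (0.4274, 0.9041) and n = (−sin 64.7°, cos 64.7°) = (-0.9041, 0.4274). N is at the origin and F lies 29.7 along u from N, so F = 29.7·u = (12.69, 26.85). Tangency of A1 to both parallel lines with radius 4.9 puts C and V at N ± 4.9·n: C = (-4.430, 2.094), V = (4.430, -2.094). Equal radii place T and Z the same way about F: T = F + 4.9·n = (8.263, 28.95), Z = F − 4.9·n = (17.12, 24.76). So Z.x = 17.12.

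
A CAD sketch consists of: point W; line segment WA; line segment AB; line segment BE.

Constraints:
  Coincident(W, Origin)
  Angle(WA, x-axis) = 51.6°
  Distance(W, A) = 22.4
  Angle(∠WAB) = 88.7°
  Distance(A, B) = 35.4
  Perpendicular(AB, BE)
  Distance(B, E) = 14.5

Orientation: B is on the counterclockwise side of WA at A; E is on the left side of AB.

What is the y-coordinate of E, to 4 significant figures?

27.34

W is at the origin; WA runs at 51.6° with length 22.4, so A = 22.4·(cos 51.6°, sin 51.6°) = (13.91, 17.55). ∠WAB = 88.7°, so AB runs at 51.6° + (180° − 88.7°) = 142.9° from the x-axis; with |AB| = 35.4, B = A + 35.4·(cos 142.9°, sin 142.9°) = (-14.32, 38.91). AB is perpendicular to BE; with |BE| = 14.5 on the left of AB, E = B + 14.5·(-0.6032, -0.7976) = (-23.07, 27.34). So E.y = 27.34.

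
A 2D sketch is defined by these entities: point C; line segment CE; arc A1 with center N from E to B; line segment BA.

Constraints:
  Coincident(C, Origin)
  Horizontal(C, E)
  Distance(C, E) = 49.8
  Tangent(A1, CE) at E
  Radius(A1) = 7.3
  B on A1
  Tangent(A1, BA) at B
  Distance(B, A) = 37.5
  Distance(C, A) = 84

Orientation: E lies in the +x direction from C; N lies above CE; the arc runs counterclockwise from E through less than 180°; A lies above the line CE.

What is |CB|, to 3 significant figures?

56.0

Checks: ∠(NE, EC) = 90.00° ✓; |NE| = 7.300 ✓; |NB| = 7.300 ✓; ∠(NB, BA) = 90.00° ✓; |BA| = 37.50 ✓; |CA| = 84.00 ✓.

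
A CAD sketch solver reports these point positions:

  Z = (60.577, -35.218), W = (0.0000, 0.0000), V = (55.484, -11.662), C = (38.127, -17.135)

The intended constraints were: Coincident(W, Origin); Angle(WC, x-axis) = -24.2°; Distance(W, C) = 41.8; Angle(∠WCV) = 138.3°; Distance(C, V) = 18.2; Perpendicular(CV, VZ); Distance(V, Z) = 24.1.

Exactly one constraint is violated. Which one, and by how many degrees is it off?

Perpendicular(CV, VZ) — off by 5.30°.

W = (0.00, 0.00) ✓; WC at -24.20° ✓; |WC| = 41.80 ✓; ∠WCV = 138.3° ✓; |CV| = 18.20 ✓; ∠(CV, VZ) = 95.30° ✗; |VZ| = 24.10 ✓.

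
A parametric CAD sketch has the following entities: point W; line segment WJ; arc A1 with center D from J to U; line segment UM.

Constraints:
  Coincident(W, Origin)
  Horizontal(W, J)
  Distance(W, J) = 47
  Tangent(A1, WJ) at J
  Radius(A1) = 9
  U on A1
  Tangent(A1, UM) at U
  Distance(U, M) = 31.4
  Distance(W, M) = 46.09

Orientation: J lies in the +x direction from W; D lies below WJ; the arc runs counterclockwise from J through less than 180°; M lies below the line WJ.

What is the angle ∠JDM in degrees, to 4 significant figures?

145.9°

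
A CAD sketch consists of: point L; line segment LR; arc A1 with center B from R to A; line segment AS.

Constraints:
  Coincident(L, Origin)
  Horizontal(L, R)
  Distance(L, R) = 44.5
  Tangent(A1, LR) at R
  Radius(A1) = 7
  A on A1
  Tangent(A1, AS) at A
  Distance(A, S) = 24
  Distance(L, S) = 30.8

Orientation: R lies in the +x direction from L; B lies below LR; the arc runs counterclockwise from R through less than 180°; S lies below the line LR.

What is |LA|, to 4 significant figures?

39.36

L is at the origin; LR is horizontal with |LR| = 44.5 and R on the +x side, so R = (44.50, 0.000). Since A1 is tangent to LR there, BR ⟂ LR, so B = R + (0, -7) = (44.50, -7.000). Since BA ⟂ AS (tangency), |BS| = √(7.0² + 24.0²) = 25.00 regardless of where A sits on A1. So S lies on both circle(L, 30.8) and circle(B, 25.00); the below-LR intersection is S = (23.26, -20.19). A is the foot of the tangent from S: A = (39.29, -2.325).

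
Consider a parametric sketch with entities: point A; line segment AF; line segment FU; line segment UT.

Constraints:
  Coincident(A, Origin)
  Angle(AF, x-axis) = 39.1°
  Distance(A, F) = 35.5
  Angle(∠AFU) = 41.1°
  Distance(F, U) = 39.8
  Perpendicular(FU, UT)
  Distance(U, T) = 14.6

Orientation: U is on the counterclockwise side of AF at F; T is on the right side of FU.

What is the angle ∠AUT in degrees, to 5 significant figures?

150.79°

A is at the origin; AF runs at 39.1° with length 35.5, so F = 35.5·(cos 39.1°, sin 39.1°) = (27.550, 22.389). ∠AFU = 41.1°, so FU runs at 39.1° + (180° − 41.1°) = 178.00° from the x-axis; with |FU| = 39.8, U = F + 39.8·(cos 178.00°, sin 178.00°) = (-12.226, 23.778). FU is perpendicular to UT; with |UT| = 14.6 on the right of FU, T = U + 14.6·(0.034899, 0.99939) = (-11.717, 38.369). Then cos ∠AUT = UA·UT / (|UA||UT|), giving 150.79°.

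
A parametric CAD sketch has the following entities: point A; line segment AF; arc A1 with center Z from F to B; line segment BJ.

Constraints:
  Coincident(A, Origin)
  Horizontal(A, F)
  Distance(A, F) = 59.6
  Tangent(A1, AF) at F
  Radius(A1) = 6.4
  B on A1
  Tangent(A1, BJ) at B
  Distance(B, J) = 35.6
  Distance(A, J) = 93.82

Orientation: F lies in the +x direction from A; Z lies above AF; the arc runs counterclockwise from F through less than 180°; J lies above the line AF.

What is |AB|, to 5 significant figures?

63.922

Checks: |ZB| = 6.400 ✓; ∠(ZB, BJ) = 90.00° ✓; |BJ| = 35.60 ✓; |AJ| = 93.82 ✓.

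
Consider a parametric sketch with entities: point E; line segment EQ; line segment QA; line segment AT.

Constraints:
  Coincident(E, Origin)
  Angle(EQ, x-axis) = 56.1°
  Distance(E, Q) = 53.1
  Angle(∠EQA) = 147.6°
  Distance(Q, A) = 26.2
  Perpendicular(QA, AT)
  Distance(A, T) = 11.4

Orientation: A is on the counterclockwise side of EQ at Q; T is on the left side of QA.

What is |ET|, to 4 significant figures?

73.05

E is at the origin; EQ runs at 56.1° with length 53.1, so Q = 53.1·(cos 56.1°, sin 56.1°) = (29.62, 44.07). ∠EQA = 147.6°, so QA runs at 56.1° + (180° − 147.6°) = 88.50° from the x-axis; with |QA| = 26.2, A = Q + 26.2·(cos 88.50°, sin 88.50°) = (30.30, 70.26). QA is perpendicular to AT; with |AT| = 11.4 on the left of QA, T = A + 11.4·(-0.9997, 0.02618) = (18.91, 70.56). Then |ET| = |T − E| = 73.05.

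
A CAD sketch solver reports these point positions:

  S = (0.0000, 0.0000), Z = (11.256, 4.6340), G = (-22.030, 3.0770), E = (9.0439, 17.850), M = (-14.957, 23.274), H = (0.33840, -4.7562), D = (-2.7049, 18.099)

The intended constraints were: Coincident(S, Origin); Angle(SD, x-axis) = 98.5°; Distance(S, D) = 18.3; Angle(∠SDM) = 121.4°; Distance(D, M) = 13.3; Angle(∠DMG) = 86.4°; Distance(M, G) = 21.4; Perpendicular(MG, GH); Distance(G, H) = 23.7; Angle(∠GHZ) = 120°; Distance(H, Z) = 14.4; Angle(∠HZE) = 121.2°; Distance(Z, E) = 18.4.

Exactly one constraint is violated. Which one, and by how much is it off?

Distance(Z, E) = 18.4 — off by 5.00.

S = (0.00, 0.00) ✓; SD at 98.50° ✓; |SD| = 18.30 ✓; ∠SDM = 121.4° ✓; |DM| = 13.30 ✓; ∠DMG = 86.40° ✓; |MG| = 21.40 ✓; ∠(MG, GH) = 90.00° ✓; |GH| = 23.70 ✓; ∠GHZ = 120.0° ✓; |HZ| = 14.40 ✓; ∠HZE = 121.2° ✓; |ZE| = 13.40 ✗.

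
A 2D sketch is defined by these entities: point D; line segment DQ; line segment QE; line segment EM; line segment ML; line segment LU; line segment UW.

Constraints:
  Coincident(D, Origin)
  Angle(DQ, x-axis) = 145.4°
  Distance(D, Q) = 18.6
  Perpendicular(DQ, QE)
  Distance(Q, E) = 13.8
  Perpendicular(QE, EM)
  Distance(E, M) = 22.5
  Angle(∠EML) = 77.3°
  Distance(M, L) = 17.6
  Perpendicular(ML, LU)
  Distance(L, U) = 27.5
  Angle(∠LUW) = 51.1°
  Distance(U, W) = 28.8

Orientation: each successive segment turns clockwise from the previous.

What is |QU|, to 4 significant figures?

8.622

D is at the origin; DQ runs at 145.4° with length 18.6, so Q = (-15.31, 10.56). The perpendicularity gives QE at right angles to DQ, so QE runs at 55.40°; with |QE| = 13.8, E = (-7.474, 21.92). QE is perpendicular to EM, so EM runs at -34.60°; with |EM| = 22.5, M = (11.05, 9.145). ∠EML = 77.3° gives ML at -137.3° from the x-axis; with |ML| = 17.6, L = (-1.888, -2.791). ML ⟂ LU, so LU runs at 132.7°; with |LU| = 27.5, U = (-20.54, 17.42). Then |QU| = |U − Q| = 8.622.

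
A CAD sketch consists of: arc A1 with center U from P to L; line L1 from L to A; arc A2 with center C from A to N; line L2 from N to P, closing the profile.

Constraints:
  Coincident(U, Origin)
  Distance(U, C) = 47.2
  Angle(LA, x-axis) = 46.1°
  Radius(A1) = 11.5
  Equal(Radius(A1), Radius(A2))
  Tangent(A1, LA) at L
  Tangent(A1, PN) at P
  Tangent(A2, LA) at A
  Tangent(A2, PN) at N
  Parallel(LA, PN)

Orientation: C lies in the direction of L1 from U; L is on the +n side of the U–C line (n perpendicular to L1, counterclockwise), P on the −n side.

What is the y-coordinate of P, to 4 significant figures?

-7.974

U is at the origin and C lies 47.2 along u from U, so C = 47.2·u = (32.73, 34.01). Tangency of A1 to both parallel lines with radius 11.5 puts L and P at U ± 11.5·n: L = (-8.286, 7.974), P = (8.286, -7.974). So P.y = -7.974.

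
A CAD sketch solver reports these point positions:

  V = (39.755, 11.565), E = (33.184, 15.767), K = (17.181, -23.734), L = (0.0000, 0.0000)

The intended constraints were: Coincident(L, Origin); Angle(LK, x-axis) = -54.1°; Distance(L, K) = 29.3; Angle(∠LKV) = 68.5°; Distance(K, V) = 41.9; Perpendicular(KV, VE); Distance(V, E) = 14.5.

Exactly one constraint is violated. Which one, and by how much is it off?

Distance(V, E) = 14.5 — off by 6.70.

L = (0.00, 0.00) ✓; LK at -54.10° ✓; |LK| = 29.30 ✓; ∠LKV = 68.50° ✓; |KV| = 41.90 ✓; ∠(KV, VE) = 90.00° ✓; |VE| = 7.800 ✗.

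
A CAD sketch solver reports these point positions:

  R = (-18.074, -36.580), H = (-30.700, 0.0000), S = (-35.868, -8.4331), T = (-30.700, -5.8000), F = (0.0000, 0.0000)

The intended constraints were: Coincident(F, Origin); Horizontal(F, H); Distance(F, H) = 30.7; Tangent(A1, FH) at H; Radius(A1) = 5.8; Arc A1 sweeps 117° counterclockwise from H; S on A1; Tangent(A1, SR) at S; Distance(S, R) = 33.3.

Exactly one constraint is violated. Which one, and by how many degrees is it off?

Tangent(A1, SR) at S — off by 5.30°.

F = (0.00, 0.00) ✓; F.y = 0.00, H.y = 0.00 ✓; |FH| = 30.70 ✓; ∠(TH, HF) = 90.00° ✓; |TH| = 5.800 ✓; bearing(T→S) − bearing(T→H) = 117.0° ✓; |TS| = 5.800 ✓; ∠(TS, SR) = 84.70° ✗; |SR| = 33.30 ✓.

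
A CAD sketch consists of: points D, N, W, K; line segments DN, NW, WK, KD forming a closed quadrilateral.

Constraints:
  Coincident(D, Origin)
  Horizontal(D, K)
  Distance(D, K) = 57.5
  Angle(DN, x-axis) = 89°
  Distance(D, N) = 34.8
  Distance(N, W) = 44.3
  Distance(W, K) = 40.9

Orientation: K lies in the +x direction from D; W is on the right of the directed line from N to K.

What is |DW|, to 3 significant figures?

18.2

D is at the origin; DK is horizontal with |DK| = 57.5 and K in +x, so K = (57.5, 0). DN runs at 89.0° with |DN| = 34.8, so N = (0.607, 34.8). W is determined by |NW| = 44.3 and |WK| = 40.9 together: it lies at the intersection of circle(N, 44.3) and circle(K, 40.9). With |NK| = 66.7, the foot of the radical line on NK is 35.5 from N and the perpendicular offset is √(44.3² − 35.5²) = 26.5. Taking the right-of-NK solution: W = (17.1, -6.32).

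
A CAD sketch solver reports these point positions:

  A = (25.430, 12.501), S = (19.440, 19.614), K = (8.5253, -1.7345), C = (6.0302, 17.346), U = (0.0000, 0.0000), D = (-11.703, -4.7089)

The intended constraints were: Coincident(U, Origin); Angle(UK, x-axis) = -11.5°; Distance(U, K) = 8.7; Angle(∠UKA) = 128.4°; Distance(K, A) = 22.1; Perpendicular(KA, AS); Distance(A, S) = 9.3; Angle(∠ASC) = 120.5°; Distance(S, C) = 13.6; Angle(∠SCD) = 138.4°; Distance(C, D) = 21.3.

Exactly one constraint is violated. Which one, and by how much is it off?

Distance(C, D) = 21.3 — off by 7.00.

U = (0.00, 0.00) ✓; UK at -11.50° ✓; |UK| = 8.700 ✓; ∠UKA = 128.4° ✓; |KA| = 22.10 ✓; ∠(KA, AS) = 90.00° ✓; |AS| = 9.299 ✓; ∠ASC = 120.5° ✓; |SC| = 13.60 ✓; ∠SCD = 138.4° ✓; |CD| = 28.30 ✗.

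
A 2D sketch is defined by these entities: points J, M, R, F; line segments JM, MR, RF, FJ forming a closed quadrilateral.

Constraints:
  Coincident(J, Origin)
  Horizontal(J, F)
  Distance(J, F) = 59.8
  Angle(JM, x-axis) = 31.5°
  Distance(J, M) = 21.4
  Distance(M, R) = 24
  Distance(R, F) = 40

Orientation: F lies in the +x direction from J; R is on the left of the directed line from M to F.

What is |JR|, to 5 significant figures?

44.725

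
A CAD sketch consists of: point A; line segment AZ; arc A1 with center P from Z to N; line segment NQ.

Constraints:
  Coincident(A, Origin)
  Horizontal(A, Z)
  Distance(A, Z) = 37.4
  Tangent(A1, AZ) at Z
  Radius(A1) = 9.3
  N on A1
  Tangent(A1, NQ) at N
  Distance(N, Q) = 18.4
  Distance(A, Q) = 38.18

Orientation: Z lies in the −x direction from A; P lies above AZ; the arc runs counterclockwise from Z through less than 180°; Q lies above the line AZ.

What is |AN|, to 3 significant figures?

29.4

Checks: |PN| = 9.300 ✓; ∠(PN, NQ) = 90.00° ✓; |NQ| = 18.40 ✓; |AQ| = 38.18 ✓.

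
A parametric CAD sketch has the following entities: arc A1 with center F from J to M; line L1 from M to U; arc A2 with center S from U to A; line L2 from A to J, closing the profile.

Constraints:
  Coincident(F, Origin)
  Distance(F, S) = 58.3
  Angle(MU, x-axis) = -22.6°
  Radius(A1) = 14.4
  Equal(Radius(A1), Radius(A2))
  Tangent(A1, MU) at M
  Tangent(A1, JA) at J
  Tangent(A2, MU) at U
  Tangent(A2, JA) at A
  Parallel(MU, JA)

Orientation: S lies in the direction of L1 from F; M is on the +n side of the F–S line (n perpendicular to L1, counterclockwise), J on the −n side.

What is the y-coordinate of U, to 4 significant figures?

-9.110

Tangency of A1 to both parallel lines with radius 14.4 puts M and J at F ± 14.4·n: M = (5.534, 13.29), J = (-5.534, -13.29). Equal radii place U and A the same way about S: U = S + 14.4·n = (59.36, -9.110), A = S − 14.4·n = (48.29, -35.70). So U.y = -9.110.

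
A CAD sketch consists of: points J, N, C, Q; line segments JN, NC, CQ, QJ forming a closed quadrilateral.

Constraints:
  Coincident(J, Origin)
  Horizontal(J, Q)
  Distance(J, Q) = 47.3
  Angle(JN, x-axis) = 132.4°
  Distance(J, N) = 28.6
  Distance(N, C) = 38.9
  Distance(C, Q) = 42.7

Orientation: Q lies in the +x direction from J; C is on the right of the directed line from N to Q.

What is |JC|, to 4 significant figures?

10.43

J is at the origin; J and Q share the same y with |JQ| = 47.3 and Q in +x, so Q = (47.3, 0). JN runs at 132.4° with |JN| = 28.6, so N = (-19.29, 21.12). C is determined by |NC| = 38.9 and |CQ| = 42.7 together: it lies at the intersection of circle(N, 38.9) and circle(Q, 42.7). With |NQ| = 69.85, the foot of the radical line on NQ is 32.71 from N and the perpendicular offset is √(38.9² − 32.71²) = 21.06. Taking the right-of-NQ solution: C = (5.525, -8.841).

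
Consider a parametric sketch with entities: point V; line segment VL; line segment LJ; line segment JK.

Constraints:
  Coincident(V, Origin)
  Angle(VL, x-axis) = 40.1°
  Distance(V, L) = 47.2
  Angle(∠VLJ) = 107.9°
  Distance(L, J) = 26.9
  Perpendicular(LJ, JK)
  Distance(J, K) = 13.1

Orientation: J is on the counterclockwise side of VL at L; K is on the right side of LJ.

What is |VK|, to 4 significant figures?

71.28

V is at the origin; VL runs at 40.1° with length 47.2, so L = 47.2·(cos 40.1°, sin 40.1°) = (36.10, 30.40). ∠VLJ = 107.9°, so LJ runs at 40.1° + (180° − 107.9°) = 112.2° from the x-axis; with |LJ| = 26.9, J = L + 26.9·(cos 112.2°, sin 112.2°) = (25.94, 55.31). LJ ⟂ JK; with |JK| = 13.1 on the right of LJ, K = J + 13.1·(0.9259, 0.3778) = (38.07, 60.26). Then |VK| = |K − V| = 71.28.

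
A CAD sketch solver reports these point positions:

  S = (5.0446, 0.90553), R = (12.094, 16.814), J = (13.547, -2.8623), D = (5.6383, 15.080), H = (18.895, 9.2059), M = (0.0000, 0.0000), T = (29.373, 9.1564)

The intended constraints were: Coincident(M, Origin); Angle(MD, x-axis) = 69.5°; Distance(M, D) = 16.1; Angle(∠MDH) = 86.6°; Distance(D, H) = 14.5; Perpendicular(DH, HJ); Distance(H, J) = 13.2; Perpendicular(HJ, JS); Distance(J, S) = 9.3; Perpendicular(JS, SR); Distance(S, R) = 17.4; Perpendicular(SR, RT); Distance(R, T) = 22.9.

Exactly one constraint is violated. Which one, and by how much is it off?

Distance(R, T) = 22.9 — off by 4.00.

M = (0.00, 0.00) ✓; MD at 69.50° ✓; |MD| = 16.10 ✓; ∠MDH = 86.60° ✓; |DH| = 14.50 ✓; ∠(DH, HJ) = 90.00° ✓; |HJ| = 13.20 ✓; ∠(HJ, JS) = 90.00° ✓; |JS| = 9.300 ✓; ∠(JS, SR) = 90.00° ✓; |SR| = 17.40 ✓; ∠(SR, RT) = 90.00° ✓; |RT| = 18.90 ✗.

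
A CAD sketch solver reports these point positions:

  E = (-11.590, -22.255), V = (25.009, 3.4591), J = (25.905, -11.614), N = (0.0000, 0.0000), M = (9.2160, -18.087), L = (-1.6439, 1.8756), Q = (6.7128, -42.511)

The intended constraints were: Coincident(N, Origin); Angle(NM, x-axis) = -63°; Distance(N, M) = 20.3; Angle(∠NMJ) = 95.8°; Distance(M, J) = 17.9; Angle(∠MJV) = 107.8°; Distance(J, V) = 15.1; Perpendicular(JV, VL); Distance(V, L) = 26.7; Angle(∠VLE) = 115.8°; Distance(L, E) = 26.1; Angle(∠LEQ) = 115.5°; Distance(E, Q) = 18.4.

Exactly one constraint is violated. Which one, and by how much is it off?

Distance(E, Q) = 18.4 — off by 8.90.

N = (0.00, 0.00) ✓; NM at -63.00° ✓; |NM| = 20.30 ✓; ∠NMJ = 95.80° ✓; |MJ| = 17.90 ✓; ∠MJV = 107.8° ✓; |JV| = 15.10 ✓; ∠(JV, VL) = 90.00° ✓; |VL| = 26.70 ✓; ∠VLE = 115.8° ✓; |LE| = 26.10 ✓; ∠LEQ = 115.5° ✓; |EQ| = 27.30 ✗.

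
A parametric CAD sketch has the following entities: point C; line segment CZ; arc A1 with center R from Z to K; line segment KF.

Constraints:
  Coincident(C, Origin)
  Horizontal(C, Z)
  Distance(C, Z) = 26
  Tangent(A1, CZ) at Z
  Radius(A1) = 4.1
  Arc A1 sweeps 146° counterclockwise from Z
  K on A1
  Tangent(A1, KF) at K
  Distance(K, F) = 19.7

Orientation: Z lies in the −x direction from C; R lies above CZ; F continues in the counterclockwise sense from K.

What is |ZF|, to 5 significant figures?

23.236

C is at the origin; CZ is horizontal with |CZ| = 26.0 and Z on the −x side, so Z = (-26.000, 0.0000). Tangency of A1 to CZ means the radius RZ is perpendicular to CZ, so R = Z + (0, 4.1) = (-26.000, 4.1000). On A1, Z sits at bearing -90° from R; a 146° counterclockwise sweep puts K at bearing 56°, so K = R + 4.1·(cos 56°, sin 56°) = (-23.707, 7.4991). A1 meets KF tangentially, so RK is at right angles to KF, so KF runs along (−sin 56°, cos 56°); with |KF| = 19.7, F = (-40.039, 18.515). Then |ZF| = |F − Z| = 23.236.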